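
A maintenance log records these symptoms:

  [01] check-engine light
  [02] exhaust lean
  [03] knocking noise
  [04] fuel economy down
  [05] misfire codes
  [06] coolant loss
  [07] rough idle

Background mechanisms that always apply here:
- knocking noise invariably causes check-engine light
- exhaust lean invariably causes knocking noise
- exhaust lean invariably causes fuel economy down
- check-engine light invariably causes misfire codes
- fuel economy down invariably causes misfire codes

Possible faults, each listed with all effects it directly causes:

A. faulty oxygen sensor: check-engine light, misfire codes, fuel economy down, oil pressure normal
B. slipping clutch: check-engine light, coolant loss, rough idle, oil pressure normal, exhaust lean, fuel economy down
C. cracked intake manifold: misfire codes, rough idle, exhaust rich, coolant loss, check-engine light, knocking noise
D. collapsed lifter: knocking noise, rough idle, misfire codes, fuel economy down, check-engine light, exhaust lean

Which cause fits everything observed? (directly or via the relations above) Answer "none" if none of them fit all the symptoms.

Per-candidate check:
(A) faulty oxygen sensor — check-engine light yes; exhaust lean NO; knocking noise NO; fuel economy down yes; misfire codes yes; coolant loss NO; rough idle NO
(B) slipping clutch — check-engine light yes; exhaust lean yes; knocking noise yes (via exhaust lean → knocking noise); fuel economy down yes; misfire codes yes (via fuel economy down → misfire codes); coolant loss yes; rough idle yes
(C) cracked intake manifold — check-engine light yes; exhaust lean NO; knocking noise yes; fuel economy down NO; misfire codes yes; coolant loss yes; rough idle yes
(D) collapsed lifter — check-engine light yes; exhaust lean yes; knocking noise yes; fuel economy down yes; misfire codes yes; coolant loss NO; rough idle yes
Only (B) is consistent with every observation.

B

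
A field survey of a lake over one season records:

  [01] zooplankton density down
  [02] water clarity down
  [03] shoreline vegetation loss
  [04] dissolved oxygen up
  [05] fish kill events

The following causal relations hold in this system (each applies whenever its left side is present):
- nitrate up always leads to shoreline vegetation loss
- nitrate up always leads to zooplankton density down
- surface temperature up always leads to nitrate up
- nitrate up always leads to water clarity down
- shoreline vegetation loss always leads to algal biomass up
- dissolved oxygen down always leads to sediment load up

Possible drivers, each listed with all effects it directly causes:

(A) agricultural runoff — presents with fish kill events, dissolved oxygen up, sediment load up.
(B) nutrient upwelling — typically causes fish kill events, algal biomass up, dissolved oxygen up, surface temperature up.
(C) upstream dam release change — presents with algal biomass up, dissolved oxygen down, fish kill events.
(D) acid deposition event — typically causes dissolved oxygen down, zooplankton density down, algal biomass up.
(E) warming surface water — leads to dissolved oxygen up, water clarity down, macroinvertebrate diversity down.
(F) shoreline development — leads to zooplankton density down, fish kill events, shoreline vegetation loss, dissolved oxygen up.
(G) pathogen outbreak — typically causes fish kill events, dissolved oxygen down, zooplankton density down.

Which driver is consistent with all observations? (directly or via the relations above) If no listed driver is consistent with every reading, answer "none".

B

For each candidate, compare predicted effects to what was observed:
(A) agricultural runoff — zooplankton density down NO; water clarity down NO; shoreline vegetation loss NO; dissolved oxygen up yes; fish kill events yes
(B) nutrient upwelling — accounts for every observation (zooplankton density down by surface temperature up → nitrate up → zooplankton density down)
(C) upstream dam release change — fails on zooplankton density down, water clarity down, shoreline vegetation loss, dissolved oxygen up (predicts dissolved oxygen down, not dissolved oxygen up)
(D) acid deposition event — fails on water clarity down, shoreline vegetation loss, dissolved oxygen up, fish kill events (predicts dissolved oxygen down, not dissolved oxygen up)
(E) warming surface water — zooplankton density down NO; water clarity down yes; shoreline vegetation loss NO; dissolved oxygen up yes; fish kill events NO
(F) shoreline development — zooplankton density down yes; water clarity down NO; shoreline vegetation loss yes; dissolved oxygen up yes; fish kill events yes
(G) pathogen outbreak — zooplankton density down yes; water clarity down NO; shoreline vegetation loss NO; dissolved oxygen up NO; fish kill events yes
(B) alone accounts for all the evidence.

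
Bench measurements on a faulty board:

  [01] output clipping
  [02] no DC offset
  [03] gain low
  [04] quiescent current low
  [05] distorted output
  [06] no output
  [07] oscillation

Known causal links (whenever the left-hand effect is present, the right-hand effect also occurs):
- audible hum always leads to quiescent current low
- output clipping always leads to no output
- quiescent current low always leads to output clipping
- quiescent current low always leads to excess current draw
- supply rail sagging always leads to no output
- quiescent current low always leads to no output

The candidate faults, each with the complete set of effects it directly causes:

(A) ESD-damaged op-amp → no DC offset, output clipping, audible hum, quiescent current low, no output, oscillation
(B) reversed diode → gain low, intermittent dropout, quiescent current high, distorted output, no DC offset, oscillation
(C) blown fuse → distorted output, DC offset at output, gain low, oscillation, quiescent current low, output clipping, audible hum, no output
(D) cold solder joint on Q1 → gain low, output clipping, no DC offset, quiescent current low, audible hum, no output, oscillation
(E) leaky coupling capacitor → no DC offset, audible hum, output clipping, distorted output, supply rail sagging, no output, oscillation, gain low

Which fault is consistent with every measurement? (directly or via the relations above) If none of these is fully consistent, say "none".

E

For each candidate, compare predicted effects to what was observed:
(A) ESD-damaged op-amp — output clipping match; no DC offset match; gain low miss; quiescent current low match; distorted output miss; no output match; oscillation match
(B) reversed diode — fails on output clipping, quiescent current low, no output (predicts quiescent current high, not quiescent current low)
(C) blown fuse — fails on no DC offset (predicts DC offset at output, not no DC offset)
(D) cold solder joint on Q1 — does not account for distorted output
(E) leaky coupling capacitor — accounts for every observation (quiescent current low through audible hum → quiescent current low)
(E) is the only candidate with no mismatches.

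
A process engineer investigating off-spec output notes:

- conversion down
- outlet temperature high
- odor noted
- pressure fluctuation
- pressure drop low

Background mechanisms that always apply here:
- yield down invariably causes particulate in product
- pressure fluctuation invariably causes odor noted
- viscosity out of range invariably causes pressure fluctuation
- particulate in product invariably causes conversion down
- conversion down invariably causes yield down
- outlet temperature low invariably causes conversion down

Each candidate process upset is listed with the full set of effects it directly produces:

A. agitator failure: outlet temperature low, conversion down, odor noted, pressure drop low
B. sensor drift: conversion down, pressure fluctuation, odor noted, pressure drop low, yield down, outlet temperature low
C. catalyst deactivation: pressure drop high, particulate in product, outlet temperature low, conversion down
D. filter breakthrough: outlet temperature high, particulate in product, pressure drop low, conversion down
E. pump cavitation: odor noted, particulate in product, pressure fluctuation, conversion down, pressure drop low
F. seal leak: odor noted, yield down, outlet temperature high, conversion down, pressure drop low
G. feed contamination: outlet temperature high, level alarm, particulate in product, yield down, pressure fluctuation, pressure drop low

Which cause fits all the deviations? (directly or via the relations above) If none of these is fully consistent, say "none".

G

For each candidate, compare predicted effects to what was observed:
(A) agitator failure — fails on outlet temperature high, pressure fluctuation (predicts outlet temperature low, not outlet temperature high)
(B) sensor drift — fails on outlet temperature high (predicts outlet temperature low, not outlet temperature high)
(C) catalyst deactivation — fails on outlet temperature high, odor noted, pressure fluctuation, pressure drop low (predicts outlet temperature low, not outlet temperature high; predicts pressure drop high, not pressure drop low)
(D) filter breakthrough — conversion down +; outlet temperature high +; odor noted -; pressure fluctuation -; pressure drop low +
(E) pump cavitation — does not account for outlet temperature high
(F) seal leak — does not account for pressure fluctuation
(G) feed contamination — conversion down + (by particulate in product → conversion down); outlet temperature high +; odor noted + (by pressure fluctuation → odor noted); pressure fluctuation +; pressure drop low +
(G) is the only candidate with no mismatches.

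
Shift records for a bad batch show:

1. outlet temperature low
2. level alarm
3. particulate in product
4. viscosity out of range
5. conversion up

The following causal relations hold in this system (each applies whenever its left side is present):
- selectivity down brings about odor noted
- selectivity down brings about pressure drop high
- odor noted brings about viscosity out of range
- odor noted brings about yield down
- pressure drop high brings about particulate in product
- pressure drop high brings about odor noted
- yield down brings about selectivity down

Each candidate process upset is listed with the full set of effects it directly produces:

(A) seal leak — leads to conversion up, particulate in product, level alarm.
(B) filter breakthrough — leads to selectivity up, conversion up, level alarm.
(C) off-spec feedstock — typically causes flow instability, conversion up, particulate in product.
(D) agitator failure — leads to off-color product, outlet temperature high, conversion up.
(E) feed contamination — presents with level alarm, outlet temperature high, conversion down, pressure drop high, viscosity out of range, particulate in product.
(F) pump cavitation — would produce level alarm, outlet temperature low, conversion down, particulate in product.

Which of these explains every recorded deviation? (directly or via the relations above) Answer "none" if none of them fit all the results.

none

Checking each candidate against the observations:
(A) seal leak — does not account for outlet temperature low, viscosity out of range
(B) filter breakthrough — does not account for outlet temperature low, particulate in product, viscosity out of range
(C) off-spec feedstock — does not account for outlet temperature low, level alarm, viscosity out of range
(D) agitator failure — outlet temperature low -; level alarm -; particulate in product -; viscosity out of range -; conversion up +
(E) feed contamination — fails on outlet temperature low, conversion up (predicts outlet temperature high, not outlet temperature low; predicts conversion down, not conversion up)
(F) pump cavitation — fails on viscosity out of range, conversion up (predicts conversion down, not conversion up)
Every candidate fails on at least one observation.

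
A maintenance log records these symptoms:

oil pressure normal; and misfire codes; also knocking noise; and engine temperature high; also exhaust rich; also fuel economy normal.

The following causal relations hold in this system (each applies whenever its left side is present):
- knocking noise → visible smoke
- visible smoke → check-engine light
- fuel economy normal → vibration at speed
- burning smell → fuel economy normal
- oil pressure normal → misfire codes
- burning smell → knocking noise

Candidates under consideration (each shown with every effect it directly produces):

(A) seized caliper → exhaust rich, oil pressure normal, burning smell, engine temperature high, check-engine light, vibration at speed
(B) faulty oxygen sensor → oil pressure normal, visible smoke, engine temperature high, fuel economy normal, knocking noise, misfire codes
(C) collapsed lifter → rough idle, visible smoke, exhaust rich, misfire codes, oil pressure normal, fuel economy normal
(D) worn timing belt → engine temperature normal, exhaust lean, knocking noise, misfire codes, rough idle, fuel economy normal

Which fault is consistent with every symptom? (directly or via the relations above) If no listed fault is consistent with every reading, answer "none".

A

For each candidate, compare predicted effects to what was observed:
(A) seized caliper — oil pressure normal +; misfire codes + (by oil pressure normal → misfire codes); knocking noise + (by burning smell → knocking noise); engine temperature high +; exhaust rich +; fuel economy normal + (by burning smell → fuel economy normal)
(B) faulty oxygen sensor — oil pressure normal +; misfire codes +; knocking noise +; engine temperature high +; exhaust rich -; fuel economy normal +
(C) collapsed lifter — does not account for knocking noise, engine temperature high
(D) worn timing belt — oil pressure normal -; misfire codes +; knocking noise +; engine temperature high -; exhaust rich -; fuel economy normal +
(A) alone accounts for all the evidence.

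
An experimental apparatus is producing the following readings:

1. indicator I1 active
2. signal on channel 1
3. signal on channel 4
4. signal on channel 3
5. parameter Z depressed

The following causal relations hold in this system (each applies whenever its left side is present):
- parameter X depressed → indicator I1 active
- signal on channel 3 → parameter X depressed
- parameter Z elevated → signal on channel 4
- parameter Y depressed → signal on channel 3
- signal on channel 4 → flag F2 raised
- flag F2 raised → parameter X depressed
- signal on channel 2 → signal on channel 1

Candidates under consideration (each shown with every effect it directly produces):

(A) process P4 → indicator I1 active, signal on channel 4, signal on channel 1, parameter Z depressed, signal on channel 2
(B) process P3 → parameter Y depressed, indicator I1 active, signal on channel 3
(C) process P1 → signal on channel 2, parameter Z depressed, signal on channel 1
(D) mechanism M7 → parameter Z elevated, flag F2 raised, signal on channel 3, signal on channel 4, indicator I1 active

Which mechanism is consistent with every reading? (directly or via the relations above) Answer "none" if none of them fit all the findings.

none

Per-candidate check:
(A) process P4 — indicator I1 active yes; signal on channel 1 yes; signal on channel 4 yes; signal on channel 3 NO; parameter Z depressed yes
(B) process P3 — indicator I1 active yes; signal on channel 1 NO; signal on channel 4 NO; signal on channel 3 yes; parameter Z depressed NO
(C) process P1 — does not account for indicator I1 active, signal on channel 4, signal on channel 3
(D) mechanism M7 — indicator I1 active yes; signal on channel 1 NO; signal on channel 4 yes; signal on channel 3 yes; parameter Z depressed NO
Every candidate fails on at least one observation.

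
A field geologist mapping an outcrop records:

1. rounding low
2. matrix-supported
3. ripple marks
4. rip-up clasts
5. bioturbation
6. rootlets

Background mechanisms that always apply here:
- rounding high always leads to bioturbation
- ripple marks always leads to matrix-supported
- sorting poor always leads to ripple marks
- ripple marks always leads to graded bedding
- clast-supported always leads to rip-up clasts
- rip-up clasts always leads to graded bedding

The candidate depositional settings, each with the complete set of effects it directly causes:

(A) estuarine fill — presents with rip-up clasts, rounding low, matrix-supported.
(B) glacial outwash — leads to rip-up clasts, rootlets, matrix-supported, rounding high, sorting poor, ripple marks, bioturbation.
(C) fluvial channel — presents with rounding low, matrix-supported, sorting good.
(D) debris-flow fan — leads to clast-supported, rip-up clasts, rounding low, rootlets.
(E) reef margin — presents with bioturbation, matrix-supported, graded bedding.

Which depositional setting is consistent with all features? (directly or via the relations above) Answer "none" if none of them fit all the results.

none

Per-candidate check:
(A) estuarine fill — does not account for ripple marks, bioturbation, rootlets
(B) glacial outwash — fails on rounding low (predicts rounding high, not rounding low)
(C) fluvial channel — rounding low +; matrix-supported +; ripple marks -; rip-up clasts -; bioturbation -; rootlets -
(D) debris-flow fan — fails on matrix-supported, ripple marks, bioturbation (predicts clast-supported, not matrix-supported)
(E) reef margin — rounding low -; matrix-supported +; ripple marks -; rip-up clasts -; bioturbation +; rootlets -
None of the listed candidates fits everything.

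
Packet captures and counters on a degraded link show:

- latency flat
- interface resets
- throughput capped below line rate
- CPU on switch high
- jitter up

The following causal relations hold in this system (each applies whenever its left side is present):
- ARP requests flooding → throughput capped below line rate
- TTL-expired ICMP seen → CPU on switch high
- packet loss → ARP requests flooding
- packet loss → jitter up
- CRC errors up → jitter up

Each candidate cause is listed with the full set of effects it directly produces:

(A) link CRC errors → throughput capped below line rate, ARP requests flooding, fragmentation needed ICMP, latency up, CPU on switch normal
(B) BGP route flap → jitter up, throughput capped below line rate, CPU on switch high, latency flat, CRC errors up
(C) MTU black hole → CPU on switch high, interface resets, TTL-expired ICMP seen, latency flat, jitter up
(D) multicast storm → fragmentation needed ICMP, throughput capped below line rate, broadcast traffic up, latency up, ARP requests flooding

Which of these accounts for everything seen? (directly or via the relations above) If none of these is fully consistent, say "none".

Testing each hypothesis:
(A) link CRC errors — fails on latency flat, interface resets, CPU on switch high, jitter up (predicts latency up, not latency flat; predicts CPU on switch normal, not CPU on switch high)
(B) BGP route flap — does not account for interface resets
(C) MTU black hole — latency flat +; interface resets +; throughput capped below line rate -; CPU on switch high +; jitter up +
(D) multicast storm — latency flat -; interface resets -; throughput capped below line rate +; CPU on switch high -; jitter up -
Every candidate fails on at least one observation.

none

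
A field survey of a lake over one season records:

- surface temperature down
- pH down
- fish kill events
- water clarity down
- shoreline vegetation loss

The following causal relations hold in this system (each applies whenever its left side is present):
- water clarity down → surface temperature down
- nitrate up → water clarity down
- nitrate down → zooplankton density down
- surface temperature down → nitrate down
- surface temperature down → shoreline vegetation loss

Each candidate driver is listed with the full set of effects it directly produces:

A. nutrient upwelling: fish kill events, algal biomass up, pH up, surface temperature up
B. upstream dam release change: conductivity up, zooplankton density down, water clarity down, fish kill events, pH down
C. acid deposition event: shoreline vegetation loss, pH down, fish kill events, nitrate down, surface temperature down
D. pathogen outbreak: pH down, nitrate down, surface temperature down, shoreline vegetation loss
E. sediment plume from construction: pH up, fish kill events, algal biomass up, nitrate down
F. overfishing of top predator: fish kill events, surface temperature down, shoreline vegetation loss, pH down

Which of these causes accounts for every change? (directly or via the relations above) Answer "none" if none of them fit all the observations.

Testing each hypothesis:
(A) nutrient upwelling — surface temperature down -; pH down -; fish kill events +; water clarity down -; shoreline vegetation loss -
(B) upstream dam release change — surface temperature down + (by water clarity down → surface temperature down); pH down +; fish kill events +; water clarity down +; shoreline vegetation loss + (by water clarity down → surface temperature down → shoreline vegetation loss)
(C) acid deposition event — does not account for water clarity down
(D) pathogen outbreak — does not account for fish kill events, water clarity down
(E) sediment plume from construction — fails on surface temperature down, pH down, water clarity down, shoreline vegetation loss (predicts pH up, not pH down)
(F) overfishing of top predator — surface temperature down +; pH down +; fish kill events +; water clarity down -; shoreline vegetation loss +
Only (B) is consistent with every observation.

B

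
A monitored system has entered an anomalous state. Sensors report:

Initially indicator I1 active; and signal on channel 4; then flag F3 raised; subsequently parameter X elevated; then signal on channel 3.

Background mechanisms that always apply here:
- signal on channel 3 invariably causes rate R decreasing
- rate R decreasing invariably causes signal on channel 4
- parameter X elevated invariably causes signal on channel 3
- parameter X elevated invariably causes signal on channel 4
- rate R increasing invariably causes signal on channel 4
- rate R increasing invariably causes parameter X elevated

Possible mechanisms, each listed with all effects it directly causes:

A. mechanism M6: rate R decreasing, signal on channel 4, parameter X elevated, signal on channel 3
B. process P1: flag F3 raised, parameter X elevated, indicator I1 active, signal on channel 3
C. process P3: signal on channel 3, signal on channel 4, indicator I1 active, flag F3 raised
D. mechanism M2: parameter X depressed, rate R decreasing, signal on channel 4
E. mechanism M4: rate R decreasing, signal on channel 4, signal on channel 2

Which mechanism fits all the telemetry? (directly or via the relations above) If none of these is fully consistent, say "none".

Per-candidate check:
(A) mechanism M6 — indicator I1 active miss; signal on channel 4 match; flag F3 raised miss; parameter X elevated match; signal on channel 3 match
(B) process P1 — accounts for every observation (signal on channel 4 via parameter X elevated → signal on channel 4)
(C) process P3 — indicator I1 active match; signal on channel 4 match; flag F3 raised match; parameter X elevated miss; signal on channel 3 match
(D) mechanism M2 — fails on indicator I1 active, flag F3 raised, parameter X elevated, signal on channel 3 (predicts parameter X depressed, not parameter X elevated)
(E) mechanism M4 — indicator I1 active miss; signal on channel 4 match; flag F3 raised miss; parameter X elevated miss; signal on channel 3 miss
(B) alone accounts for all the evidence.

B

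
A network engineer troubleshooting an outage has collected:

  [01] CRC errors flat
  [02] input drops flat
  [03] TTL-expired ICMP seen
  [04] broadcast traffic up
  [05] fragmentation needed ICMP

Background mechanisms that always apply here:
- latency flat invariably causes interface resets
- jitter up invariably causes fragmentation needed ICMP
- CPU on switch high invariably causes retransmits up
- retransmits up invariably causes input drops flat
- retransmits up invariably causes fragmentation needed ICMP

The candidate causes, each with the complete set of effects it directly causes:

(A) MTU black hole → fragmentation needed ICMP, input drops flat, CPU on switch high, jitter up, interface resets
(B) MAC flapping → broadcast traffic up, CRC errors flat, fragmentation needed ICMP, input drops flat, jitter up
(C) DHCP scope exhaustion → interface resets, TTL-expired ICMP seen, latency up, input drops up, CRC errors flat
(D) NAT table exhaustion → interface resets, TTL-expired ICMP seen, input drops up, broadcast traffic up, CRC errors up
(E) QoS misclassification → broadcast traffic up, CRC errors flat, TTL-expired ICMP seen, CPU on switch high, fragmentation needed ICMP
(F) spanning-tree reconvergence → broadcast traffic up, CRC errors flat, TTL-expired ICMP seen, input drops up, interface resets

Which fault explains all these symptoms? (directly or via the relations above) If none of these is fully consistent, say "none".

E

For each candidate, compare predicted effects to what was observed:
(A) MTU black hole — CRC errors flat NO; input drops flat yes; TTL-expired ICMP seen NO; broadcast traffic up NO; fragmentation needed ICMP yes
(B) MAC flapping — CRC errors flat yes; input drops flat yes; TTL-expired ICMP seen NO; broadcast traffic up yes; fragmentation needed ICMP yes
(C) DHCP scope exhaustion — fails on input drops flat, broadcast traffic up, fragmentation needed ICMP (predicts input drops up, not input drops flat)
(D) NAT table exhaustion — fails on CRC errors flat, input drops flat, fragmentation needed ICMP (predicts CRC errors up, not CRC errors flat; predicts input drops up, not input drops flat)
(E) QoS misclassification — CRC errors flat yes; input drops flat yes (by CPU on switch high → retransmits up → input drops flat); TTL-expired ICMP seen yes; broadcast traffic up yes; fragmentation needed ICMP yes
(F) spanning-tree reconvergence — CRC errors flat yes; input drops flat NO; TTL-expired ICMP seen yes; broadcast traffic up yes; fragmentation needed ICMP NO
(E) is the only candidate with no mismatches.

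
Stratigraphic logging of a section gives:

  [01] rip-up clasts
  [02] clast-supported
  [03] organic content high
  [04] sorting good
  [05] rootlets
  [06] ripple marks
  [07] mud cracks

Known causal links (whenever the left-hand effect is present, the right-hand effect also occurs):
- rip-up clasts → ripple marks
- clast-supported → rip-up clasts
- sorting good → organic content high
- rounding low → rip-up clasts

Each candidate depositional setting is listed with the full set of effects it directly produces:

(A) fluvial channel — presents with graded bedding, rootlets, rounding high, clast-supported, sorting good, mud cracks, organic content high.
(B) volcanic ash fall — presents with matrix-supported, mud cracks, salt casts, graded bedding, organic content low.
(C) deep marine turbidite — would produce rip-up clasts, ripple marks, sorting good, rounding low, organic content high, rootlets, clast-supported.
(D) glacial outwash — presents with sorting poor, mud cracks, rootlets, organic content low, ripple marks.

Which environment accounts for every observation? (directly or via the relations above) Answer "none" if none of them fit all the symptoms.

Per-candidate check:
(A) fluvial channel — accounts for every observation (rip-up clasts via clast-supported → rip-up clasts)
(B) volcanic ash fall — rip-up clasts NO; clast-supported NO; organic content high NO; sorting good NO; rootlets NO; ripple marks NO; mud cracks yes
(C) deep marine turbidite — rip-up clasts yes; clast-supported yes; organic content high yes; sorting good yes; rootlets yes; ripple marks yes; mud cracks NO
(D) glacial outwash — fails on rip-up clasts, clast-supported, organic content high, sorting good (predicts organic content low, not organic content high; predicts sorting poor, not sorting good)
Only (A) is consistent with every observation.

A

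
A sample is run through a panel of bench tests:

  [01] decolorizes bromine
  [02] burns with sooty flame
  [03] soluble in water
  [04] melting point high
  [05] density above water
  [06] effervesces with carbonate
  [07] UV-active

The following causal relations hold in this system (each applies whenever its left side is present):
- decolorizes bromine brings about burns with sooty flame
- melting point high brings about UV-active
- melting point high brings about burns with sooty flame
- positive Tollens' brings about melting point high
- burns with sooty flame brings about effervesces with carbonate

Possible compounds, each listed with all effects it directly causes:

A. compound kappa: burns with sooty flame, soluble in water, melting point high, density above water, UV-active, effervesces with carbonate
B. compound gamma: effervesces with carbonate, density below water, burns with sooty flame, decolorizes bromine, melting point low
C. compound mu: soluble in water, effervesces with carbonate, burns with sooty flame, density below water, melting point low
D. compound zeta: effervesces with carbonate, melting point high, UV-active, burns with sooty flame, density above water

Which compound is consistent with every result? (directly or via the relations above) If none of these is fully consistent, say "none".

none

Per-candidate check:
(A) compound kappa — does not account for decolorizes bromine
(B) compound gamma — fails on soluble in water, melting point high, density above water, UV-active (predicts melting point low, not melting point high; predicts density below water, not density above water)
(C) compound mu — fails on decolorizes bromine, melting point high, density above water, UV-active (predicts melting point low, not melting point high; predicts density below water, not density above water)
(D) compound zeta — decolorizes bromine -; burns with sooty flame +; soluble in water -; melting point high +; density above water +; effervesces with carbonate +; UV-active +
Every candidate fails on at least one observation.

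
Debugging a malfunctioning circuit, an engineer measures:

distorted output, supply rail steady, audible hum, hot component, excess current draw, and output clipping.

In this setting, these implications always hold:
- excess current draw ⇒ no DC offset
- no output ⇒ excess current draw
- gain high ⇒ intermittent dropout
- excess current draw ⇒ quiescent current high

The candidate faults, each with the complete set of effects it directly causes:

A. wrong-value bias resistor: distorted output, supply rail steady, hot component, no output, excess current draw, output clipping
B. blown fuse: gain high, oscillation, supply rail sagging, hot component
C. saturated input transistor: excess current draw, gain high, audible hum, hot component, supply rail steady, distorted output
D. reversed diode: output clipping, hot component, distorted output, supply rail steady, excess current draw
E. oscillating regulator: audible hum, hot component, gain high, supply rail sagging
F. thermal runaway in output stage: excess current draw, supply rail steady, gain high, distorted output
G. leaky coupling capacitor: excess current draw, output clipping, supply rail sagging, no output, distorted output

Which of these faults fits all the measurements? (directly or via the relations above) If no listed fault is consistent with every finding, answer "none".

none

Per-candidate check:
(A) wrong-value bias resistor — distorted output match; supply rail steady match; audible hum miss; hot component match; excess current draw match; output clipping match
(B) blown fuse — distorted output miss; supply rail steady miss; audible hum miss; hot component match; excess current draw miss; output clipping miss
(C) saturated input transistor — does not account for output clipping
(D) reversed diode — does not account for audible hum
(E) oscillating regulator — fails on distorted output, supply rail steady, excess current draw, output clipping (predicts supply rail sagging, not supply rail steady)
(F) thermal runaway in output stage — does not account for audible hum, hot component, output clipping
(G) leaky coupling capacitor — distorted output match; supply rail steady miss; audible hum miss; hot component miss; excess current draw match; output clipping match
None of the listed candidates fits everything.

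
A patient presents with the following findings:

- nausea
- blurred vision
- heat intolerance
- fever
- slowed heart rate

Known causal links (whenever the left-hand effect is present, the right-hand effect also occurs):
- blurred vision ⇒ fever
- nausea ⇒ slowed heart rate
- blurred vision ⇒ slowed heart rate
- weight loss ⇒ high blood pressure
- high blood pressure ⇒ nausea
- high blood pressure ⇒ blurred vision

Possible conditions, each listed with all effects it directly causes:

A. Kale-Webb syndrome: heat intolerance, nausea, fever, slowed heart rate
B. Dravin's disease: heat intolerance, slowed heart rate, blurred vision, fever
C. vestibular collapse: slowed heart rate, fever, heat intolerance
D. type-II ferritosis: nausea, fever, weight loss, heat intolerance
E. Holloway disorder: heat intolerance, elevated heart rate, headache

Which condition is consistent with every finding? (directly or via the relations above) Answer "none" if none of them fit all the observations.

Per-candidate check:
(A) Kale-Webb syndrome — nausea +; blurred vision -; heat intolerance +; fever +; slowed heart rate +
(B) Dravin's disease — nausea -; blurred vision +; heat intolerance +; fever +; slowed heart rate +
(C) vestibular collapse — does not account for nausea, blurred vision
(D) type-II ferritosis — nausea +; blurred vision + (through weight loss → high blood pressure → blurred vision); heat intolerance +; fever +; slowed heart rate + (through nausea → slowed heart rate)
(E) Holloway disorder — nausea -; blurred vision -; heat intolerance +; fever -; slowed heart rate -
(D) alone accounts for all the evidence.

D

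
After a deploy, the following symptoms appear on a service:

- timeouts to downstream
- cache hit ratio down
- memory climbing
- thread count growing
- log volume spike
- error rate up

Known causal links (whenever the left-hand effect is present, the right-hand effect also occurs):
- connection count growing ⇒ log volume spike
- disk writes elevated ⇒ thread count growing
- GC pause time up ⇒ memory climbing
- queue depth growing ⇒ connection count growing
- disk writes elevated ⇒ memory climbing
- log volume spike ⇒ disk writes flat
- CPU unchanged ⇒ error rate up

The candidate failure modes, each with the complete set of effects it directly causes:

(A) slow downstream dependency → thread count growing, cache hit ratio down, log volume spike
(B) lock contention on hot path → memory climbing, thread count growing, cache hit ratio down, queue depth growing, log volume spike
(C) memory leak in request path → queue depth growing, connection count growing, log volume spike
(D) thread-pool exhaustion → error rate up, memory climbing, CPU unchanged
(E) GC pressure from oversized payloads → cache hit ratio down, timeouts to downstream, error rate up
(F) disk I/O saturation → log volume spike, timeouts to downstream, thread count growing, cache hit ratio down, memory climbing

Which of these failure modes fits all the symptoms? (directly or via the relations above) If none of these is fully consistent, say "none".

none

Checking each candidate against the observations:
(A) slow downstream dependency — timeouts to downstream ✗; cache hit ratio down ✓; memory climbing ✗; thread count growing ✓; log volume spike ✓; error rate up ✗
(B) lock contention on hot path — timeouts to downstream ✗; cache hit ratio down ✓; memory climbing ✓; thread count growing ✓; log volume spike ✓; error rate up ✗
(C) memory leak in request path — does not account for timeouts to downstream, cache hit ratio down, memory climbing, thread count growing, error rate up
(D) thread-pool exhaustion — timeouts to downstream ✗; cache hit ratio down ✗; memory climbing ✓; thread count growing ✗; log volume spike ✗; error rate up ✓
(E) GC pressure from oversized payloads — does not account for memory climbing, thread count growing, log volume spike
(F) disk I/O saturation — timeouts to downstream ✓; cache hit ratio down ✓; memory climbing ✓; thread count growing ✓; log volume spike ✓; error rate up ✗
None of the listed candidates fits everything.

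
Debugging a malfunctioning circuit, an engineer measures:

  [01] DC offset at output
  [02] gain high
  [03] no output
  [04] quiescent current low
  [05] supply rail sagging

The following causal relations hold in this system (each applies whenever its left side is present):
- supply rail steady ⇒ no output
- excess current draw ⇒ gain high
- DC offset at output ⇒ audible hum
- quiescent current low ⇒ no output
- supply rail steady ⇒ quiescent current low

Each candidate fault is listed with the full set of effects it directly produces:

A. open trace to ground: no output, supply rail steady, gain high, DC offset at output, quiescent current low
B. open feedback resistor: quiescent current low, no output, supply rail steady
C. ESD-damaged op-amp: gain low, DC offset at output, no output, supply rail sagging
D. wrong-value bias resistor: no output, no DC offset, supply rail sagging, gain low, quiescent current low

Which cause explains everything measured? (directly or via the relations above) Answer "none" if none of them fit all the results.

Checking each candidate against the observations:
(A) open trace to ground — DC offset at output +; gain high +; no output +; quiescent current low +; supply rail sagging -
(B) open feedback resistor — fails on DC offset at output, gain high, supply rail sagging (predicts supply rail steady, not supply rail sagging)
(C) ESD-damaged op-amp — fails on gain high, quiescent current low (predicts gain low, not gain high)
(D) wrong-value bias resistor — fails on DC offset at output, gain high (predicts no DC offset, not DC offset at output; predicts gain low, not gain high)
None of the listed candidates fits everything.

none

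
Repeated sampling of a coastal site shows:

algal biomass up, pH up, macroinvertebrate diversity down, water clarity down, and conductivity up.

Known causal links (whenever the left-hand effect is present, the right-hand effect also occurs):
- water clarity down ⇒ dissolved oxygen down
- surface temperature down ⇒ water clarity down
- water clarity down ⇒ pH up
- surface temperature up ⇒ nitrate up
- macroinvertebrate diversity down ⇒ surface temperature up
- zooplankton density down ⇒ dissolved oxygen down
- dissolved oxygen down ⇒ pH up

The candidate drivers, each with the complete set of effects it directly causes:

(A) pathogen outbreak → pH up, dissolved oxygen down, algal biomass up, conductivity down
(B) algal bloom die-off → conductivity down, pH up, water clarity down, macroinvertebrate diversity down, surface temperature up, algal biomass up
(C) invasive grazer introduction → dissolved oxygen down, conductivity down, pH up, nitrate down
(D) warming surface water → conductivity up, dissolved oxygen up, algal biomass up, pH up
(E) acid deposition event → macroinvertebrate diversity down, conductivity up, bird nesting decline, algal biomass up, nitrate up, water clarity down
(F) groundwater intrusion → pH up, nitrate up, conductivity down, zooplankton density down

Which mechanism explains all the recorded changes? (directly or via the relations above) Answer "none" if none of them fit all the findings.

E

Checking each candidate against the observations:
(A) pathogen outbreak — fails on macroinvertebrate diversity down, water clarity down, conductivity up (predicts conductivity down, not conductivity up)
(B) algal bloom die-off — algal biomass up +; pH up +; macroinvertebrate diversity down +; water clarity down +; conductivity up -
(C) invasive grazer introduction — fails on algal biomass up, macroinvertebrate diversity down, water clarity down, conductivity up (predicts conductivity down, not conductivity up)
(D) warming surface water — algal biomass up +; pH up +; macroinvertebrate diversity down -; water clarity down -; conductivity up +
(E) acid deposition event — accounts for every observation (pH up via water clarity down → pH up)
(F) groundwater intrusion — fails on algal biomass up, macroinvertebrate diversity down, water clarity down, conductivity up (predicts conductivity down, not conductivity up)
(E) is the only candidate with no mismatches.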